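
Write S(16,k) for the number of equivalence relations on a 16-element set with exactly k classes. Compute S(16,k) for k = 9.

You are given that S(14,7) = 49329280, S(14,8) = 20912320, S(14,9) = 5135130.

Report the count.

[15] T[15,8]:8*20912320+49329280=216627840 · T[15,9]:9*5135130+20912320=67128490
[16] T[16,9]:9*67128490+216627840=820784250
Read S(16,9) = 820784250.

820784250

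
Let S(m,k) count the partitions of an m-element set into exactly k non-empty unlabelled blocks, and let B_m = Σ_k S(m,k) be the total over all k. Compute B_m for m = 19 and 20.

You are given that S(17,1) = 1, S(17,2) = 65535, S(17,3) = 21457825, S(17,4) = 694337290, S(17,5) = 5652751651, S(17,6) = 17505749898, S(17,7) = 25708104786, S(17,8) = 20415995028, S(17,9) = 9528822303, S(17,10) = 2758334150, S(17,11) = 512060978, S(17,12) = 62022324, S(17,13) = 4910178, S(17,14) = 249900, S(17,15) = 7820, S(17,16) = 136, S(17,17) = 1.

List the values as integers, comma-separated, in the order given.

r18: T_18,1=1×1+0=1; T_18,2=2×65535+1=131071; T_18,3=3×21457825+65535=64439010; T_18,4=4×694337290+21457825=2798806985; T_18,5=5×5652751651+694337290=28958095545; T_18,6=6×17505749898+5652751651=110687251039; T_18,7=7×25708104786+17505749898=197462483400; T_18,8=8×20415995028+25708104786=189036065010; T_18,9=9×9528822303+20415995028=106175395755; T_18,10=10×2758334150+9528822303=37112163803; T_18,11=11×512060978+2758334150=8391004908; T_18,12=12×62022324+512060978=1256328866; T_18,13=13×4910178+62022324=125854638; T_18,14=14×249900+4910178=8408778; T_18,15=15×7820+249900=367200; T_18,16=16×136+7820=9996; T_18,17=17×1+136=153; T_18,18=18×0+1=1
r19: T_19,1=1×1+0=1; T_19,2=2×131071+1=262143; T_19,3=3×64439010+131071=193448101; T_19,4=4×2798806985+64439010=11259666950; T_19,5=5×28958095545+2798806985=147589284710; T_19,6=6×110687251039+28958095545=693081601779; T_19,7=7×197462483400+110687251039=1492924634839; T_19,8=8×189036065010+197462483400=1709751003480; T_19,9=9×106175395755+189036065010=1144614626805; T_19,10=10×37112163803+106175395755=477297033785; T_19,11=11×8391004908+37112163803=129413217791; T_19,12=12×1256328866+8391004908=23466951300; T_19,13=13×125854638+1256328866=2892439160; T_19,14=14×8408778+125854638=243577530; T_19,15=15×367200+8408778=13916778; T_19,16=16×9996+367200=527136; T_19,17=17×153+9996=12597; T_19,18=18×1+153=171; T_19,19=19×0+1=1
r20: T_20,1=1×1+0=1; T_20,2=2×262143+1=524287; T_20,3=3×193448101+262143=580606446; T_20,4=4×11259666950+193448101=45232115901; T_20,5=5×147589284710+11259666950=749206090500; T_20,6=6×693081601779+147589284710=4306078895384; T_20,7=7×1492924634839+693081601779=11143554045652; T_20,8=8×1709751003480+1492924634839=15170932662679; T_20,9=9×1144614626805+1709751003480=12011282644725; T_20,10=10×477297033785+1144614626805=5917584964655; T_20,11=11×129413217791+477297033785=1900842429486; T_20,12=12×23466951300+129413217791=411016633391; T_20,13=13×2892439160+23466951300=61068660380; T_20,14=14×243577530+2892439160=6302524580; T_20,15=15×13916778+243577530=452329200; T_20,16=16×527136+13916778=22350954; T_20,17=17×12597+527136=741285; T_20,18=18×171+12597=15675; T_20,19=19×1+171=190; T_20,20=20×0+1=1
B_19 = ΣS(19,k) = 1+262143+193448101+11259666950+147589284710+693081601779+1492924634839+1709751003480+1144614626805+477297033785+129413217791+23466951300+2892439160+243577530+13916778+527136+12597+171+1 = 5832742205057
B_20 = ΣS(20,k) = 1+524287+580606446+45232115901+749206090500+4306078895384+11143554045652+15170932662679+12011282644725+5917584964655+1900842429486+411016633391+61068660380+6302524580+452329200+22350954+741285+15675+190+1 = 51724158235372

5832742205057, 51724158235372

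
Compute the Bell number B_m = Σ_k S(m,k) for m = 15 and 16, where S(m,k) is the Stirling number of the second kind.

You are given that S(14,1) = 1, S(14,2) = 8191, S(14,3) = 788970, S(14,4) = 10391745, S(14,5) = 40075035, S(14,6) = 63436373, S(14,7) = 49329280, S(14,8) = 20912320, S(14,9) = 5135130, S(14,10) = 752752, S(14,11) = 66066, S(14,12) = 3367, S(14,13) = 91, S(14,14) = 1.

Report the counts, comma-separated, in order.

1382958545, 10480142147

r15: T_15,1=1×1+0=1; T_15,2=2×8191+1=16383; T_15,3=3×788970+8191=2375101; T_15,4=4×10391745+788970=42355950; T_15,5=5×40075035+10391745=210766920; T_15,6=6×63436373+40075035=420693273; T_15,7=7×49329280+63436373=408741333; T_15,8=8×20912320+49329280=216627840; T_15,9=9×5135130+20912320=67128490; T_15,10=10×752752+5135130=12662650; T_15,11=11×66066+752752=1479478; T_15,12=12×3367+66066=106470; T_15,13=13×91+3367=4550; T_15,14=14×1+91=105; T_15,15=15×0+1=1
r16: T_16,1=1×1+0=1; T_16,2=2×16383+1=32767; T_16,3=3×2375101+16383=7141686; T_16,4=4×42355950+2375101=171798901; T_16,5=5×210766920+42355950=1096190550; T_16,6=6×420693273+210766920=2734926558; T_16,7=7×408741333+420693273=3281882604; T_16,8=8×216627840+408741333=2141764053; T_16,9=9×67128490+216627840=820784250; T_16,10=10×12662650+67128490=193754990; T_16,11=11×1479478+12662650=28936908; T_16,12=12×106470+1479478=2757118; T_16,13=13×4550+106470=165620; T_16,14=14×105+4550=6020; T_16,15=15×1+105=120; T_16,16=16×0+1=1
B_15 = ΣS(15,k) = 1+16383+2375101+42355950+210766920+420693273+408741333+216627840+67128490+12662650+1479478+106470+4550+105+1 = 1382958545
B_16 = ΣS(16,k) = 1+32767+7141686+171798901+1096190550+2734926558+3281882604+2141764053+820784250+193754990+28936908+2757118+165620+6020+120+1 = 10480142147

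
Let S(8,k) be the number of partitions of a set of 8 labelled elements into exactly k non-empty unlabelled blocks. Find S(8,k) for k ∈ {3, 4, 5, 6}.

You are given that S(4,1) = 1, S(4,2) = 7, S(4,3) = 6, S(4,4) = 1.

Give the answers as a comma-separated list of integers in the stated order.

966, 1701, 1050, 266

row 5: T[5][1]=1·1+0=1  T[5][2]=2·7+1=15  T[5][3]=3·6+7=25  T[5][4]=4·1+6=10  T[5][5]=5·0+1=1
row 6: T[6][1]=1·1+0=1  T[6][2]=2·15+1=31  T[6][3]=3·25+15=90  T[6][4]=4·10+25=65  T[6][5]=5·1+10=15  T[6][6]=6·0+1=1
row 7: T[7][2]=2·31+1=63  T[7][3]=3·90+31=301  T[7][4]=4·65+90=350  T[7][5]=5·15+65=140  T[7][6]=6·1+15=21
row 8: T[8][3]=3·301+63=966  T[8][4]=4·350+301=1701  T[8][5]=5·140+350=1050  T[8][6]=6·21+140=266
Read S(8,3) = 966, S(8,4) = 1701, S(8,5) = 1050, S(8,6) = 266.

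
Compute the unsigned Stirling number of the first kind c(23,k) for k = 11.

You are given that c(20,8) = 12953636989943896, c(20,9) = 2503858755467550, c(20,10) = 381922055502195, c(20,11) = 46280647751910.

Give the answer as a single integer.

1103230881185949736

row 21: T[21][9]=20·2503858755467550+12953636989943896=63030812099294896  T[21][10]=20·381922055502195+2503858755467550=10142299865511450  T[21][11]=20·46280647751910+381922055502195=1307535010540395
row 22: T[22][10]=21·10142299865511450+63030812099294896=276019109275035346  T[22][11]=21·1307535010540395+10142299865511450=37600535086859745
row 23: T[23][11]=22·37600535086859745+276019109275035346=1103230881185949736
Read c(23,11) = 1103230881185949736.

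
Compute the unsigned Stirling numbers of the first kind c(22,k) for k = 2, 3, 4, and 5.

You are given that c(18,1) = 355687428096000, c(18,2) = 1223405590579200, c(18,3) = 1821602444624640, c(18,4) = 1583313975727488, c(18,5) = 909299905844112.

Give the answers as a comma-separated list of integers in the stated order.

186244810780170240000, 298631902863216384000, 284093315901811468800, 181664979520697076096

@19  (19,1):355687428096000·18+0→6402373705728000, (19,2):1223405590579200·18+355687428096000→22376988058521600, (19,3):1821602444624640·18+1223405590579200→34012249593822720, (19,4):1583313975727488·18+1821602444624640→30321254007719424, (19,5):909299905844112·18+1583313975727488→17950712280921504
@20  (20,1):6402373705728000·19+0→121645100408832000, (20,2):22376988058521600·19+6402373705728000→431565146817638400, (20,3):34012249593822720·19+22376988058521600→668609730341153280, (20,4):30321254007719424·19+34012249593822720→610116075740491776, (20,5):17950712280921504·19+30321254007719424→371384787345228000
@21  (21,1):121645100408832000·20+0→2432902008176640000, (21,2):431565146817638400·20+121645100408832000→8752948036761600000, (21,3):668609730341153280·20+431565146817638400→13803759753640704000, (21,4):610116075740491776·20+668609730341153280→12870931245150988800, (21,5):371384787345228000·20+610116075740491776→8037811822645051776
@22  (22,2):8752948036761600000·21+2432902008176640000→186244810780170240000, (22,3):13803759753640704000·21+8752948036761600000→298631902863216384000, (22,4):12870931245150988800·21+13803759753640704000→284093315901811468800, (22,5):8037811822645051776·21+12870931245150988800→181664979520697076096
Read c(22,2) = 186244810780170240000, c(22,3) = 298631902863216384000, c(22,4) = 284093315901811468800, c(22,5) = 181664979520697076096.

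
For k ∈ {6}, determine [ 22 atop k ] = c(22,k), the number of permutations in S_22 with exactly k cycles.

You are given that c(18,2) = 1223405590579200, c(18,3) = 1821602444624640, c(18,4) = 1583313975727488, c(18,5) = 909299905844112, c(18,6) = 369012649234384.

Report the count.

row 19: T[19][3]=18·1821602444624640+1223405590579200=34012249593822720  T[19][4]=18·1583313975727488+1821602444624640=30321254007719424  T[19][5]=18·909299905844112+1583313975727488=17950712280921504  T[19][6]=18·369012649234384+909299905844112=7551527592063024
row 20: T[20][4]=19·30321254007719424+34012249593822720=610116075740491776  T[20][5]=19·17950712280921504+30321254007719424=371384787345228000  T[20][6]=19·7551527592063024+17950712280921504=161429736530118960
row 21: T[21][5]=20·371384787345228000+610116075740491776=8037811822645051776  T[21][6]=20·161429736530118960+371384787345228000=3599979517947607200
row 22: T[22][6]=21·3599979517947607200+8037811822645051776=83637381699544802976
Read c(22,6) = 83637381699544802976.

83637381699544802976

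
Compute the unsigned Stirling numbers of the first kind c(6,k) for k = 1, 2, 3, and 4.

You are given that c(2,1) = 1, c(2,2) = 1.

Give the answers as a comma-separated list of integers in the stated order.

120, 274, 225, 85

@3  (3,1):1·2+0→2, (3,2):1·2+1→3, (3,3):0·2+1→1
@4  (4,1):2·3+0→6, (4,2):3·3+2→11, (4,3):1·3+3→6, (4,4):0·3+1→1
@5  (5,1):6·4+0→24, (5,2):11·4+6→50, (5,3):6·4+11→35, (5,4):1·4+6→10
@6  (6,1):24·5+0→120, (6,2):50·5+24→274, (6,3):35·5+50→225, (6,4):10·5+35→85
Read c(6,1) = 120, c(6,2) = 274, c(6,3) = 225, c(6,4) = 85.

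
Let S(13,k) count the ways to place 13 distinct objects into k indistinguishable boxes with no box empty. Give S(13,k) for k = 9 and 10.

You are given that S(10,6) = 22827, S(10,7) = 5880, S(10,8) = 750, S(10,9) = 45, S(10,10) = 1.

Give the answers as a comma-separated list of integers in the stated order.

359502, 39325

row 11: T[11][7]=7·5880+22827=63987  T[11][8]=8·750+5880=11880  T[11][9]=9·45+750=1155  T[11][10]=10·1+45=55
row 12: T[12][8]=8·11880+63987=159027  T[12][9]=9·1155+11880=22275  T[12][10]=10·55+1155=1705
row 13: T[13][9]=9·22275+159027=359502  T[13][10]=10·1705+22275=39325
Read S(13,9) = 359502, S(13,10) = 39325.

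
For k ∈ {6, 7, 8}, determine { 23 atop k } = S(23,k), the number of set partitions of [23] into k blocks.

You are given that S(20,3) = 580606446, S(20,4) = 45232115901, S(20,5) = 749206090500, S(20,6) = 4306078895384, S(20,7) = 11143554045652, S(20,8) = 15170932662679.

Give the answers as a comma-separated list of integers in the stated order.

998969857983405, 4382641999117305, 9741955019900400

[21] T[21,4]:4*45232115901+580606446=181509070050 · T[21,5]:5*749206090500+45232115901=3791262568401 · T[21,6]:6*4306078895384+749206090500=26585679462804 · T[21,7]:7*11143554045652+4306078895384=82310957214948 · T[21,8]:8*15170932662679+11143554045652=132511015347084
[22] T[22,5]:5*3791262568401+181509070050=19137821912055 · T[22,6]:6*26585679462804+3791262568401=163305339345225 · T[22,7]:7*82310957214948+26585679462804=602762379967440 · T[22,8]:8*132511015347084+82310957214948=1142399079991620
[23] T[23,6]:6*163305339345225+19137821912055=998969857983405 · T[23,7]:7*602762379967440+163305339345225=4382641999117305 · T[23,8]:8*1142399079991620+602762379967440=9741955019900400
Read S(23,6) = 998969857983405, S(23,7) = 4382641999117305, S(23,8) = 9741955019900400.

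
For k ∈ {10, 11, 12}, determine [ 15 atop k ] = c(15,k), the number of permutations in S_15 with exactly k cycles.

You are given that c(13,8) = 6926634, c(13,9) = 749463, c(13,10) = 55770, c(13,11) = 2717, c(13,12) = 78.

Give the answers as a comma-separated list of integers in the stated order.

r14: T_14,9=13×749463+6926634=16669653; T_14,10=13×55770+749463=1474473; T_14,11=13×2717+55770=91091; T_14,12=13×78+2717=3731
r15: T_15,10=14×1474473+16669653=37312275; T_15,11=14×91091+1474473=2749747; T_15,12=14×3731+91091=143325
Read c(15,10) = 37312275, c(15,11) = 2749747, c(15,12) = 143325.

37312275, 2749747, 143325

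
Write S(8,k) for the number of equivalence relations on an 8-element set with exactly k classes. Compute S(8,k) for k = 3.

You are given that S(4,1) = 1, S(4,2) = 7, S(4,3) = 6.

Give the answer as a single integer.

966

i=5: T(5,1)=0+1·1=1 | T(5,2)=1+2·7=15 | T(5,3)=7+3·6=25
i=6: T(6,1)=0+1·1=1 | T(6,2)=1+2·15=31 | T(6,3)=15+3·25=90
i=7: T(7,2)=1+2·31=63 | T(7,3)=31+3·90=301
i=8: T(8,3)=63+3·301=966
Read S(8,3) = 966.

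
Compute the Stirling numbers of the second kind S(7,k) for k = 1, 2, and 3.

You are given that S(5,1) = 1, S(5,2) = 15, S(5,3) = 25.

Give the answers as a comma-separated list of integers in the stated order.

@6  (6,1):1·1+0→1, (6,2):15·2+1→31, (6,3):25·3+15→90
@7  (7,1):1·1+0→1, (7,2):31·2+1→63, (7,3):90·3+31→301
Read S(7,1) = 1, S(7,2) = 63, S(7,3) = 301.

1, 63, 301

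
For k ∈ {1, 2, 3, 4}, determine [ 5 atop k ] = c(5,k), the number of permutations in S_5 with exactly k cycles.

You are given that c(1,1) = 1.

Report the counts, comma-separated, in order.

[2] T[2,1]:1*1+0=1 · T[2,2]:1*0+1=1
[3] T[3,1]:2*1+0=2 · T[3,2]:2*1+1=3 · T[3,3]:2*0+1=1
[4] T[4,1]:3*2+0=6 · T[4,2]:3*3+2=11 · T[4,3]:3*1+3=6 · T[4,4]:3*0+1=1
[5] T[5,1]:4*6+0=24 · T[5,2]:4*11+6=50 · T[5,3]:4*6+11=35 · T[5,4]:4*1+6=10
Read c(5,1) = 24, c(5,2) = 50, c(5,3) = 35, c(5,4) = 10.

24, 50, 35, 10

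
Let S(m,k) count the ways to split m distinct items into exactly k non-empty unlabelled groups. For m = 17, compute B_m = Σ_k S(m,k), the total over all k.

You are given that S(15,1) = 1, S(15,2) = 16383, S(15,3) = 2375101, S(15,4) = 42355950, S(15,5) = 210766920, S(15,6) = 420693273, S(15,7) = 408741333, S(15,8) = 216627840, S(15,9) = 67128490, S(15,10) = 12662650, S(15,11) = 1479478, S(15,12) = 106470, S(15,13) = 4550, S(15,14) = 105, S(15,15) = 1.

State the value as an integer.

[16] T[16,1]:1*1+0=1 · T[16,2]:2*16383+1=32767 · T[16,3]:3*2375101+16383=7141686 · T[16,4]:4*42355950+2375101=171798901 · T[16,5]:5*210766920+42355950=1096190550 · T[16,6]:6*420693273+210766920=2734926558 · T[16,7]:7*408741333+420693273=3281882604 · T[16,8]:8*216627840+408741333=2141764053 · T[16,9]:9*67128490+216627840=820784250 · T[16,10]:10*12662650+67128490=193754990 · T[16,11]:11*1479478+12662650=28936908 · T[16,12]:12*106470+1479478=2757118 · T[16,13]:13*4550+106470=165620 · T[16,14]:14*105+4550=6020 · T[16,15]:15*1+105=120 · T[16,16]:16*0+1=1
[17] T[17,1]:1*1+0=1 · T[17,2]:2*32767+1=65535 · T[17,3]:3*7141686+32767=21457825 · T[17,4]:4*171798901+7141686=694337290 · T[17,5]:5*1096190550+171798901=5652751651 · T[17,6]:6*2734926558+1096190550=17505749898 · T[17,7]:7*3281882604+2734926558=25708104786 · T[17,8]:8*2141764053+3281882604=20415995028 · T[17,9]:9*820784250+2141764053=9528822303 · T[17,10]:10*193754990+820784250=2758334150 · T[17,11]:11*28936908+193754990=512060978 · T[17,12]:12*2757118+28936908=62022324 · T[17,13]:13*165620+2757118=4910178 · T[17,14]:14*6020+165620=249900 · T[17,15]:15*120+6020=7820 · T[17,16]:16*1+120=136 · T[17,17]:17*0+1=1
B_17 = ΣS(17,k) = 1+65535+21457825+694337290+5652751651+17505749898+25708104786+20415995028+9528822303+2758334150+512060978+62022324+4910178+249900+7820+136+1 = 82864869804

82864869804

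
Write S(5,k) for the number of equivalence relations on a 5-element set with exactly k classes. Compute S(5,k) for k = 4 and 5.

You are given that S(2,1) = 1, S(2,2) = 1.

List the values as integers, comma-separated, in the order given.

10, 1

row 3: T[3][2]=2·1+1=3  T[3][3]=3·0+1=1
row 4: T[4][3]=3·1+3=6  T[4][4]=4·0+1=1
row 5: T[5][4]=4·1+6=10  T[5][5]=5·0+1=1
Read S(5,4) = 10, S(5,5) = 1.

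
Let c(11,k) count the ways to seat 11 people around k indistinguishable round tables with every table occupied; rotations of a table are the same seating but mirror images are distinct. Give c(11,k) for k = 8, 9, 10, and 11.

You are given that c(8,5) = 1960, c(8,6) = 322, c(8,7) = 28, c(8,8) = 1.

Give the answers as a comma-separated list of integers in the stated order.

[9] T[9,6]:8*322+1960=4536 · T[9,7]:8*28+322=546 · T[9,8]:8*1+28=36 · T[9,9]:8*0+1=1
[10] T[10,7]:9*546+4536=9450 · T[10,8]:9*36+546=870 · T[10,9]:9*1+36=45 · T[10,10]:9*0+1=1
[11] T[11,8]:10*870+9450=18150 · T[11,9]:10*45+870=1320 · T[11,10]:10*1+45=55 · T[11,11]:10*0+1=1
Read c(11,8) = 18150, c(11,9) = 1320, c(11,10) = 55, c(11,11) = 1.

18150, 1320, 55, 1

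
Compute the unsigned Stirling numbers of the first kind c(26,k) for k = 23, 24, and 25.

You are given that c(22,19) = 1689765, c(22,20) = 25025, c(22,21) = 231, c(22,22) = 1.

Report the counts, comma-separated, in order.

4858750, 50050, 325

@23  (23,20):25025·22+1689765→2240315, (23,21):231·22+25025→30107, (23,22):1·22+231→253, (23,23):0·22+1→1
@24  (24,21):30107·23+2240315→2932776, (24,22):253·23+30107→35926, (24,23):1·23+253→276, (24,24):0·23+1→1
@25  (25,22):35926·24+2932776→3795000, (25,23):276·24+35926→42550, (25,24):1·24+276→300, (25,25):0·24+1→1
@26  (26,23):42550·25+3795000→4858750, (26,24):300·25+42550→50050, (26,25):1·25+300→325
Read c(26,23) = 4858750, c(26,24) = 50050, c(26,25) = 325.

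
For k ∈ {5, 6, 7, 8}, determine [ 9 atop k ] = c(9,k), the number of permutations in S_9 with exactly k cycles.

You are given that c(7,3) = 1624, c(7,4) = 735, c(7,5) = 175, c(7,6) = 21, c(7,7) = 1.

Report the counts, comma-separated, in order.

[8] T[8,4]:7*735+1624=6769 · T[8,5]:7*175+735=1960 · T[8,6]:7*21+175=322 · T[8,7]:7*1+21=28 · T[8,8]:7*0+1=1
[9] T[9,5]:8*1960+6769=22449 · T[9,6]:8*322+1960=4536 · T[9,7]:8*28+322=546 · T[9,8]:8*1+28=36
Read c(9,5) = 22449, c(9,6) = 4536, c(9,7) = 546, c(9,8) = 36.

22449, 4536, 546, 36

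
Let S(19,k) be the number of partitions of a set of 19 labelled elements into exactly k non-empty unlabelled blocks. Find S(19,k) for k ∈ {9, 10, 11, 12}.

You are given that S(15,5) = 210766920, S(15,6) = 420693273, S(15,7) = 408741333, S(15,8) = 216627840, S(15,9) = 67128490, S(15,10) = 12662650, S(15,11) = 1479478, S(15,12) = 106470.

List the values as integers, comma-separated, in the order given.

[16] T[16,6]:6*420693273+210766920=2734926558 · T[16,7]:7*408741333+420693273=3281882604 · T[16,8]:8*216627840+408741333=2141764053 · T[16,9]:9*67128490+216627840=820784250 · T[16,10]:10*12662650+67128490=193754990 · T[16,11]:11*1479478+12662650=28936908 · T[16,12]:12*106470+1479478=2757118
[17] T[17,7]:7*3281882604+2734926558=25708104786 · T[17,8]:8*2141764053+3281882604=20415995028 · T[17,9]:9*820784250+2141764053=9528822303 · T[17,10]:10*193754990+820784250=2758334150 · T[17,11]:11*28936908+193754990=512060978 · T[17,12]:12*2757118+28936908=62022324
[18] T[18,8]:8*20415995028+25708104786=189036065010 · T[18,9]:9*9528822303+20415995028=106175395755 · T[18,10]:10*2758334150+9528822303=37112163803 · T[18,11]:11*512060978+2758334150=8391004908 · T[18,12]:12*62022324+512060978=1256328866
[19] T[19,9]:9*106175395755+189036065010=1144614626805 · T[19,10]:10*37112163803+106175395755=477297033785 · T[19,11]:11*8391004908+37112163803=129413217791 · T[19,12]:12*1256328866+8391004908=23466951300
Read S(19,9) = 1144614626805, S(19,10) = 477297033785, S(19,11) = 129413217791, S(19,12) = 23466951300.

1144614626805, 477297033785, 129413217791, 23466951300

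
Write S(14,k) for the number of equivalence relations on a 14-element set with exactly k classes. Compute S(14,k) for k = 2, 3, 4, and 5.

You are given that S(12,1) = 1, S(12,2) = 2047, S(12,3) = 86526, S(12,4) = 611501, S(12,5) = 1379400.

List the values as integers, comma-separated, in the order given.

row 13: T[13][1]=1·1+0=1  T[13][2]=2·2047+1=4095  T[13][3]=3·86526+2047=261625  T[13][4]=4·611501+86526=2532530  T[13][5]=5·1379400+611501=7508501
row 14: T[14][2]=2·4095+1=8191  T[14][3]=3·261625+4095=788970  T[14][4]=4·2532530+261625=10391745  T[14][5]=5·7508501+2532530=40075035
Read S(14,2) = 8191, S(14,3) = 788970, S(14,4) = 10391745, S(14,5) = 40075035.

8191, 788970, 10391745, 40075035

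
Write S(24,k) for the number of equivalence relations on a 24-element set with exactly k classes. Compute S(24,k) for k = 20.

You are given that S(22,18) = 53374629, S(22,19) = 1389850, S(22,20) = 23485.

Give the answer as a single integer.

i=23: T(23,19)=53374629+19·1389850=79781779 | T(23,20)=1389850+20·23485=1859550
i=24: T(24,20)=79781779+20·1859550=116972779
Read S(24,20) = 116972779.

116972779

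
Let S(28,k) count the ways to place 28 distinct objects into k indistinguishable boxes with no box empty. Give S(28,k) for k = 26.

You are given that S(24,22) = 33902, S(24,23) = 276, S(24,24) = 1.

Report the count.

64701

[25] T[25,23]:23*276+33902=40250 · T[25,24]:24*1+276=300 · T[25,25]:25*0+1=1
[26] T[26,24]:24*300+40250=47450 · T[26,25]:25*1+300=325 · T[26,26]:26*0+1=1
[27] T[27,25]:25*325+47450=55575 · T[27,26]:26*1+325=351
[28] T[28,26]:26*351+55575=64701
Read S(28,26) = 64701.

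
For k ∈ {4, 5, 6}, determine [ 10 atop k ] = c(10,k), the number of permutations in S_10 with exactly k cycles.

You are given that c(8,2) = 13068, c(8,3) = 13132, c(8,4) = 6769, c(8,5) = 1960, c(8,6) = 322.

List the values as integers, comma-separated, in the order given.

723680, 269325, 63273

row 9: T[9][3]=8·13132+13068=118124  T[9][4]=8·6769+13132=67284  T[9][5]=8·1960+6769=22449  T[9][6]=8·322+1960=4536
row 10: T[10][4]=9·67284+118124=723680  T[10][5]=9·22449+67284=269325  T[10][6]=9·4536+22449=63273
Read c(10,4) = 723680, c(10,5) = 269325, c(10,6) = 63273.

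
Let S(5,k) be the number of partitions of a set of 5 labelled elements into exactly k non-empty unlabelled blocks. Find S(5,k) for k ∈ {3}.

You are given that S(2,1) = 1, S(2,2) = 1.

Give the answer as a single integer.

25

row 3: T[3][1]=1·1+0=1  T[3][2]=2·1+1=3  T[3][3]=3·0+1=1
row 4: T[4][2]=2·3+1=7  T[4][3]=3·1+3=6
row 5: T[5][3]=3·6+7=25
Read S(5,3) = 25.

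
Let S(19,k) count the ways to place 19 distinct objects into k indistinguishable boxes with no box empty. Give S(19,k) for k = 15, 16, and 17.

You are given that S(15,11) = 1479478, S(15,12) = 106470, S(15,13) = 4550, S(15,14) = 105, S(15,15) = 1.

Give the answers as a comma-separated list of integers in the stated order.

13916778, 527136, 12597

r16: T_16,12=12×106470+1479478=2757118; T_16,13=13×4550+106470=165620; T_16,14=14×105+4550=6020; T_16,15=15×1+105=120; T_16,16=16×0+1=1
r17: T_17,13=13×165620+2757118=4910178; T_17,14=14×6020+165620=249900; T_17,15=15×120+6020=7820; T_17,16=16×1+120=136; T_17,17=17×0+1=1
r18: T_18,14=14×249900+4910178=8408778; T_18,15=15×7820+249900=367200; T_18,16=16×136+7820=9996; T_18,17=17×1+136=153
r19: T_19,15=15×367200+8408778=13916778; T_19,16=16×9996+367200=527136; T_19,17=17×153+9996=12597
Read S(19,15) = 13916778, S(19,16) = 527136, S(19,17) = 12597.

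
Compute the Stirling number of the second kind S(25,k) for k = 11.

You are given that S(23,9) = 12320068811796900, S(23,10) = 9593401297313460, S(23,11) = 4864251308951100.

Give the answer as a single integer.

[24] T[24,10]:10*9593401297313460+12320068811796900=108254081784931500 · T[24,11]:11*4864251308951100+9593401297313460=63100165695775560
[25] T[25,11]:11*63100165695775560+108254081784931500=802355904438462660
Read S(25,11) = 802355904438462660.

802355904438462660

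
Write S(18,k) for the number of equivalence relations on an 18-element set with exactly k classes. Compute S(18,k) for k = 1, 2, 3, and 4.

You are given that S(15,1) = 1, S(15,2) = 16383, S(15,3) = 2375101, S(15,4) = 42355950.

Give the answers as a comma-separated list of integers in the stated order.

1, 131071, 64439010, 2798806985

r16: T_16,1=1×1+0=1; T_16,2=2×16383+1=32767; T_16,3=3×2375101+16383=7141686; T_16,4=4×42355950+2375101=171798901
r17: T_17,1=1×1+0=1; T_17,2=2×32767+1=65535; T_17,3=3×7141686+32767=21457825; T_17,4=4×171798901+7141686=694337290
r18: T_18,1=1×1+0=1; T_18,2=2×65535+1=131071; T_18,3=3×21457825+65535=64439010; T_18,4=4×694337290+21457825=2798806985
Read S(18,1) = 1, S(18,2) = 131071, S(18,3) = 64439010, S(18,4) = 2798806985.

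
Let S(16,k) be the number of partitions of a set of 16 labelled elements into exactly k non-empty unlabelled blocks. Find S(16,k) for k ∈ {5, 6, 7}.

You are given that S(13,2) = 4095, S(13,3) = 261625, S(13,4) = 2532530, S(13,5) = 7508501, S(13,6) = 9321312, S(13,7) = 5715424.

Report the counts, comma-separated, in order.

1096190550, 2734926558, 3281882604

row 14: T[14][3]=3·261625+4095=788970  T[14][4]=4·2532530+261625=10391745  T[14][5]=5·7508501+2532530=40075035  T[14][6]=6·9321312+7508501=63436373  T[14][7]=7·5715424+9321312=49329280
row 15: T[15][4]=4·10391745+788970=42355950  T[15][5]=5·40075035+10391745=210766920  T[15][6]=6·63436373+40075035=420693273  T[15][7]=7·49329280+63436373=408741333
row 16: T[16][5]=5·210766920+42355950=1096190550  T[16][6]=6·420693273+210766920=2734926558  T[16][7]=7·408741333+420693273=3281882604
Read S(16,5) = 1096190550, S(16,6) = 2734926558, S(16,7) = 3281882604.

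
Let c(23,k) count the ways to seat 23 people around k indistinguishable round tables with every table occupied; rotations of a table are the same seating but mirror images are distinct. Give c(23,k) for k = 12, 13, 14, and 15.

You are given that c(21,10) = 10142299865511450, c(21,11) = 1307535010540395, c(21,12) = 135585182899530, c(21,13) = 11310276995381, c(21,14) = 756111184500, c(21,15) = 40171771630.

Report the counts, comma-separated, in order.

i=22: T(22,11)=10142299865511450+21·1307535010540395=37600535086859745 | T(22,12)=1307535010540395+21·135585182899530=4154823851430525 | T(22,13)=135585182899530+21·11310276995381=373100999802531 | T(22,14)=11310276995381+21·756111184500=27188611869881 | T(22,15)=756111184500+21·40171771630=1599718388730
i=23: T(23,12)=37600535086859745+22·4154823851430525=129006659818331295 | T(23,13)=4154823851430525+22·373100999802531=12363045847086207 | T(23,14)=373100999802531+22·27188611869881=971250460939913 | T(23,15)=27188611869881+22·1599718388730=62382416421941
Read c(23,12) = 129006659818331295, c(23,13) = 12363045847086207, c(23,14) = 971250460939913, c(23,15) = 62382416421941.

129006659818331295, 12363045847086207, 971250460939913, 62382416421941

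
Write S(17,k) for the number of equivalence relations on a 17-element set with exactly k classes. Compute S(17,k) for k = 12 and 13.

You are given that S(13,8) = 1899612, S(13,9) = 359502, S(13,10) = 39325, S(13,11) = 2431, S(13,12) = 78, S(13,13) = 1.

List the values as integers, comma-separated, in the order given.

62022324, 4910178

[14] T[14,9]:9*359502+1899612=5135130 · T[14,10]:10*39325+359502=752752 · T[14,11]:11*2431+39325=66066 · T[14,12]:12*78+2431=3367 · T[14,13]:13*1+78=91
[15] T[15,10]:10*752752+5135130=12662650 · T[15,11]:11*66066+752752=1479478 · T[15,12]:12*3367+66066=106470 · T[15,13]:13*91+3367=4550
[16] T[16,11]:11*1479478+12662650=28936908 · T[16,12]:12*106470+1479478=2757118 · T[16,13]:13*4550+106470=165620
[17] T[17,12]:12*2757118+28936908=62022324 · T[17,13]:13*165620+2757118=4910178
Read S(17,12) = 62022324, S(17,13) = 4910178.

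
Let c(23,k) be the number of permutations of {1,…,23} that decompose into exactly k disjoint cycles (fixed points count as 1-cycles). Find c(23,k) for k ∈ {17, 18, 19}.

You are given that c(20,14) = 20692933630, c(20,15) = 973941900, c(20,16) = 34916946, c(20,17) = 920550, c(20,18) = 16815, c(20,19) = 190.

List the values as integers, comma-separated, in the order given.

r21: T_21,15=20×973941900+20692933630=40171771630; T_21,16=20×34916946+973941900=1672280820; T_21,17=20×920550+34916946=53327946; T_21,18=20×16815+920550=1256850; T_21,19=20×190+16815=20615
r22: T_22,16=21×1672280820+40171771630=75289668850; T_22,17=21×53327946+1672280820=2792167686; T_22,18=21×1256850+53327946=79721796; T_22,19=21×20615+1256850=1689765
r23: T_23,17=22×2792167686+75289668850=136717357942; T_23,18=22×79721796+2792167686=4546047198; T_23,19=22×1689765+79721796=116896626
Read c(23,17) = 136717357942, c(23,18) = 4546047198, c(23,19) = 116896626.

136717357942, 4546047198, 116896626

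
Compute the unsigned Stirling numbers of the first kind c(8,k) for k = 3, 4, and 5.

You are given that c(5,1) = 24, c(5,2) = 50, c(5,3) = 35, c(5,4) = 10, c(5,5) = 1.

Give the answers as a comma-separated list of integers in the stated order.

13132, 6769, 1960

row 6: T[6][1]=5·24+0=120  T[6][2]=5·50+24=274  T[6][3]=5·35+50=225  T[6][4]=5·10+35=85  T[6][5]=5·1+10=15
row 7: T[7][2]=6·274+120=1764  T[7][3]=6·225+274=1624  T[7][4]=6·85+225=735  T[7][5]=6·15+85=175
row 8: T[8][3]=7·1624+1764=13132  T[8][4]=7·735+1624=6769  T[8][5]=7·175+735=1960
Read c(8,3) = 13132, c(8,4) = 6769, c(8,5) = 1960.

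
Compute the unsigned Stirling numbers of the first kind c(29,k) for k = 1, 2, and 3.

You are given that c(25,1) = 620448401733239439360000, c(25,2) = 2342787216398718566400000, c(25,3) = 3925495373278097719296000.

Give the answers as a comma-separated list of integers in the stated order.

304888344611713860501504000000, 1197348677077520393310044160000, 2105684281550279072336117760000

[26] T[26,1]:25*620448401733239439360000+0=15511210043330985984000000 · T[26,2]:25*2342787216398718566400000+620448401733239439360000=59190128811701203599360000 · T[26,3]:25*3925495373278097719296000+2342787216398718566400000=100480171548351161548800000
[27] T[27,1]:26*15511210043330985984000000+0=403291461126605635584000000 · T[27,2]:26*59190128811701203599360000+15511210043330985984000000=1554454559147562279567360000 · T[27,3]:26*100480171548351161548800000+59190128811701203599360000=2671674589068831403868160000
[28] T[28,1]:27*403291461126605635584000000+0=10888869450418352160768000000 · T[28,2]:27*1554454559147562279567360000+403291461126605635584000000=42373564558110787183902720000 · T[28,3]:27*2671674589068831403868160000+1554454559147562279567360000=73689668464006010184007680000
[29] T[29,1]:28*10888869450418352160768000000+0=304888344611713860501504000000 · T[29,2]:28*42373564558110787183902720000+10888869450418352160768000000=1197348677077520393310044160000 · T[29,3]:28*73689668464006010184007680000+42373564558110787183902720000=2105684281550279072336117760000
Read c(29,1) = 304888344611713860501504000000, c(29,2) = 1197348677077520393310044160000, c(29,3) = 2105684281550279072336117760000.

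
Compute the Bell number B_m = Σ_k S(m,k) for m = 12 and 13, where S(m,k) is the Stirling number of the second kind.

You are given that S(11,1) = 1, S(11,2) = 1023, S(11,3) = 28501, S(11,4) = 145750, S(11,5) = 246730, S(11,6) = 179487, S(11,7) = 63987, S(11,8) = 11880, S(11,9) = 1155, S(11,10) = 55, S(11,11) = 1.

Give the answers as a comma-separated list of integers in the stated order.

4213597, 27644437

r12: T_12,1=1×1+0=1; T_12,2=2×1023+1=2047; T_12,3=3×28501+1023=86526; T_12,4=4×145750+28501=611501; T_12,5=5×246730+145750=1379400; T_12,6=6×179487+246730=1323652; T_12,7=7×63987+179487=627396; T_12,8=8×11880+63987=159027; T_12,9=9×1155+11880=22275; T_12,10=10×55+1155=1705; T_12,11=11×1+55=66; T_12,12=12×0+1=1
r13: T_13,1=1×1+0=1; T_13,2=2×2047+1=4095; T_13,3=3×86526+2047=261625; T_13,4=4×611501+86526=2532530; T_13,5=5×1379400+611501=7508501; T_13,6=6×1323652+1379400=9321312; T_13,7=7×627396+1323652=5715424; T_13,8=8×159027+627396=1899612; T_13,9=9×22275+159027=359502; T_13,10=10×1705+22275=39325; T_13,11=11×66+1705=2431; T_13,12=12×1+66=78; T_13,13=13×0+1=1
B_12 = ΣS(12,k) = 1+2047+86526+611501+1379400+1323652+627396+159027+22275+1705+66+1 = 4213597
B_13 = ΣS(13,k) = 1+4095+261625+2532530+7508501+9321312+5715424+1899612+359502+39325+2431+78+1 = 27644437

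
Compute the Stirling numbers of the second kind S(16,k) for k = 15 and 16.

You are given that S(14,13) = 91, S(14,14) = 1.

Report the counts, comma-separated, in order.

120, 1

r15: T_15,14=14×1+91=105; T_15,15=15×0+1=1
r16: T_16,15=15×1+105=120; T_16,16=16×0+1=1
Read S(16,15) = 120, S(16,16) = 1.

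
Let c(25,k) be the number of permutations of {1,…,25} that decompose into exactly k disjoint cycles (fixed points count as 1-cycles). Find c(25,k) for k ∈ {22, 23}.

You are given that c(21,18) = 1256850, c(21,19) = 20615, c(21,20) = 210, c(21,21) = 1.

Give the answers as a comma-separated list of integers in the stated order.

i=22: T(22,19)=1256850+21·20615=1689765 | T(22,20)=20615+21·210=25025 | T(22,21)=210+21·1=231 | T(22,22)=1+21·0=1
i=23: T(23,20)=1689765+22·25025=2240315 | T(23,21)=25025+22·231=30107 | T(23,22)=231+22·1=253 | T(23,23)=1+22·0=1
i=24: T(24,21)=2240315+23·30107=2932776 | T(24,22)=30107+23·253=35926 | T(24,23)=253+23·1=276
i=25: T(25,22)=2932776+24·35926=3795000 | T(25,23)=35926+24·276=42550
Read c(25,22) = 3795000, c(25,23) = 42550.

3795000, 42550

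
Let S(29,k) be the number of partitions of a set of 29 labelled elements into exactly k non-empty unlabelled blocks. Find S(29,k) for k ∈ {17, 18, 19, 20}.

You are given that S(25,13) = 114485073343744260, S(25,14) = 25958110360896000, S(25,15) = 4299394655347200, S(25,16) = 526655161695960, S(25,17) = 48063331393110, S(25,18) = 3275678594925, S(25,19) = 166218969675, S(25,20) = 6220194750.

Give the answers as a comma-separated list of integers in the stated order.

i=26: T(26,14)=114485073343744260+14·25958110360896000=477898618396288260 | T(26,15)=25958110360896000+15·4299394655347200=90449030191104000 | T(26,16)=4299394655347200+16·526655161695960=12725877242482560 | T(26,17)=526655161695960+17·48063331393110=1343731795378830 | T(26,18)=48063331393110+18·3275678594925=107025546101760 | T(26,19)=3275678594925+19·166218969675=6433839018750 | T(26,20)=166218969675+20·6220194750=290622864675
i=27: T(27,15)=477898618396288260+15·90449030191104000=1834634071262848260 | T(27,16)=90449030191104000+16·12725877242482560=294063066070824960 | T(27,17)=12725877242482560+17·1343731795378830=35569317763922670 | T(27,18)=1343731795378830+18·107025546101760=3270191625210510 | T(27,19)=107025546101760+19·6433839018750=229268487458010 | T(27,20)=6433839018750+20·290622864675=12246296312250
i=28: T(28,16)=1834634071262848260+16·294063066070824960=6539643128396047620 | T(28,17)=294063066070824960+17·35569317763922670=898741468057510350 | T(28,18)=35569317763922670+18·3270191625210510=94432767017711850 | T(28,19)=3270191625210510+19·229268487458010=7626292886912700 | T(28,20)=229268487458010+20·12246296312250=474194413703010
i=29: T(29,17)=6539643128396047620+17·898741468057510350=21818248085373723570 | T(29,18)=898741468057510350+18·94432767017711850=2598531274376323650 | T(29,19)=94432767017711850+19·7626292886912700=239332331869053150 | T(29,20)=7626292886912700+20·474194413703010=17110181160972900
Read S(29,17) = 21818248085373723570, S(29,18) = 2598531274376323650, S(29,19) = 239332331869053150, S(29,20) = 17110181160972900.

21818248085373723570, 2598531274376323650, 239332331869053150, 17110181160972900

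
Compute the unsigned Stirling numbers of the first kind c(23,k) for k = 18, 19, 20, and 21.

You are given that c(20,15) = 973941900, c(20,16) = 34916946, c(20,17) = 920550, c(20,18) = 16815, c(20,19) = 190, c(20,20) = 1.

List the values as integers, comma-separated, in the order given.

i=21: T(21,16)=973941900+20·34916946=1672280820 | T(21,17)=34916946+20·920550=53327946 | T(21,18)=920550+20·16815=1256850 | T(21,19)=16815+20·190=20615 | T(21,20)=190+20·1=210 | T(21,21)=1+20·0=1
i=22: T(22,17)=1672280820+21·53327946=2792167686 | T(22,18)=53327946+21·1256850=79721796 | T(22,19)=1256850+21·20615=1689765 | T(22,20)=20615+21·210=25025 | T(22,21)=210+21·1=231
i=23: T(23,18)=2792167686+22·79721796=4546047198 | T(23,19)=79721796+22·1689765=116896626 | T(23,20)=1689765+22·25025=2240315 | T(23,21)=25025+22·231=30107
Read c(23,18) = 4546047198, c(23,19) = 116896626, c(23,20) = 2240315, c(23,21) = 30107.

4546047198, 116896626, 2240315, 30107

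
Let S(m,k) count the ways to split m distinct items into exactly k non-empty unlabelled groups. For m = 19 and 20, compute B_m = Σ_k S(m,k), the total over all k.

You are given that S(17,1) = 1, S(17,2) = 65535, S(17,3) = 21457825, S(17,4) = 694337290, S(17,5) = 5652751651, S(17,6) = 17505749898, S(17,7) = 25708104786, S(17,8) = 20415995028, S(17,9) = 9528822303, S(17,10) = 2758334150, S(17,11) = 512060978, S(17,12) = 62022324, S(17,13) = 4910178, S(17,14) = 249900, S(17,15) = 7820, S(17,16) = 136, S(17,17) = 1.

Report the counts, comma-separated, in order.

@18  (18,1):1·1+0→1, (18,2):65535·2+1→131071, (18,3):21457825·3+65535→64439010, (18,4):694337290·4+21457825→2798806985, (18,5):5652751651·5+694337290→28958095545, (18,6):17505749898·6+5652751651→110687251039, (18,7):25708104786·7+17505749898→197462483400, (18,8):20415995028·8+25708104786→189036065010, (18,9):9528822303·9+20415995028→106175395755, (18,10):2758334150·10+9528822303→37112163803, (18,11):512060978·11+2758334150→8391004908, (18,12):62022324·12+512060978→1256328866, (18,13):4910178·13+62022324→125854638, (18,14):249900·14+4910178→8408778, (18,15):7820·15+249900→367200, (18,16):136·16+7820→9996, (18,17):1·17+136→153, (18,18):0·18+1→1
@19  (19,1):1·1+0→1, (19,2):131071·2+1→262143, (19,3):64439010·3+131071→193448101, (19,4):2798806985·4+64439010→11259666950, (19,5):28958095545·5+2798806985→147589284710, (19,6):110687251039·6+28958095545→693081601779, (19,7):197462483400·7+110687251039→1492924634839, (19,8):189036065010·8+197462483400→1709751003480, (19,9):106175395755·9+189036065010→1144614626805, (19,10):37112163803·10+106175395755→477297033785, (19,11):8391004908·11+37112163803→129413217791, (19,12):1256328866·12+8391004908→23466951300, (19,13):125854638·13+1256328866→2892439160, (19,14):8408778·14+125854638→243577530, (19,15):367200·15+8408778→13916778, (19,16):9996·16+367200→527136, (19,17):153·17+9996→12597, (19,18):1·18+153→171, (19,19):0·19+1→1
@20  (20,1):1·1+0→1, (20,2):262143·2+1→524287, (20,3):193448101·3+262143→580606446, (20,4):11259666950·4+193448101→45232115901, (20,5):147589284710·5+11259666950→749206090500, (20,6):693081601779·6+147589284710→4306078895384, (20,7):1492924634839·7+693081601779→11143554045652, (20,8):1709751003480·8+1492924634839→15170932662679, (20,9):1144614626805·9+1709751003480→12011282644725, (20,10):477297033785·10+1144614626805→5917584964655, (20,11):129413217791·11+477297033785→1900842429486, (20,12):23466951300·12+129413217791→411016633391, (20,13):2892439160·13+23466951300→61068660380, (20,14):243577530·14+2892439160→6302524580, (20,15):13916778·15+243577530→452329200, (20,16):527136·16+13916778→22350954, (20,17):12597·17+527136→741285, (20,18):171·18+12597→15675, (20,19):1·19+171→190, (20,20):0·20+1→1
B_19 = ΣS(19,k) = 1+262143+193448101+11259666950+147589284710+693081601779+1492924634839+1709751003480+1144614626805+477297033785+129413217791+23466951300+2892439160+243577530+13916778+527136+12597+171+1 = 5832742205057
B_20 = ΣS(20,k) = 1+524287+580606446+45232115901+749206090500+4306078895384+11143554045652+15170932662679+12011282644725+5917584964655+1900842429486+411016633391+61068660380+6302524580+452329200+22350954+741285+15675+190+1 = 51724158235372

5832742205057, 51724158235372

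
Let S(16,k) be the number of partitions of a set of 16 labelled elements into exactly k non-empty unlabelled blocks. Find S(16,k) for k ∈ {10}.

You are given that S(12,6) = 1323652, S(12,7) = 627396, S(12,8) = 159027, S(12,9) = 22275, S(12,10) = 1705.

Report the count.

193754990

row 13: T[13][7]=7·627396+1323652=5715424  T[13][8]=8·159027+627396=1899612  T[13][9]=9·22275+159027=359502  T[13][10]=10·1705+22275=39325
row 14: T[14][8]=8·1899612+5715424=20912320  T[14][9]=9·359502+1899612=5135130  T[14][10]=10·39325+359502=752752
row 15: T[15][9]=9·5135130+20912320=67128490  T[15][10]=10·752752+5135130=12662650
row 16: T[16][10]=10·12662650+67128490=193754990
Read S(16,10) = 193754990.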